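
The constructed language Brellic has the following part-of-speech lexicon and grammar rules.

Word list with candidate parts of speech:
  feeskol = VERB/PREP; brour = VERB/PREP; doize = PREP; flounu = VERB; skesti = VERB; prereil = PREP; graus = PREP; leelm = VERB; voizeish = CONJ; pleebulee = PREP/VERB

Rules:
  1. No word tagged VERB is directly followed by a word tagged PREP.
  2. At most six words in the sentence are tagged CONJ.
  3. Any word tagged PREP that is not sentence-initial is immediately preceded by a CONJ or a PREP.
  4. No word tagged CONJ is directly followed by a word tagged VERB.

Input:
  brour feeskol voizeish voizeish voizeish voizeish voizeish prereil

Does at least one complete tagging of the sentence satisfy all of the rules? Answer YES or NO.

YES

Candidates per position — 1:brour {VERB,PREP}; 2:feeskol {VERB,PREP}; 3:voizeish {CONJ}; 4:voizeish {CONJ}; 5:voizeish {CONJ}; 6:voizeish {CONJ}; 7:voizeish {CONJ}; 8:prereil {PREP}.
One satisfying assignment: VERB VERB CONJ CONJ CONJ CONJ CONJ PREP.
Verifying each rule — rule 1 ✓; rule 2 ✓; rule 3 ✓; rule 4 ✓.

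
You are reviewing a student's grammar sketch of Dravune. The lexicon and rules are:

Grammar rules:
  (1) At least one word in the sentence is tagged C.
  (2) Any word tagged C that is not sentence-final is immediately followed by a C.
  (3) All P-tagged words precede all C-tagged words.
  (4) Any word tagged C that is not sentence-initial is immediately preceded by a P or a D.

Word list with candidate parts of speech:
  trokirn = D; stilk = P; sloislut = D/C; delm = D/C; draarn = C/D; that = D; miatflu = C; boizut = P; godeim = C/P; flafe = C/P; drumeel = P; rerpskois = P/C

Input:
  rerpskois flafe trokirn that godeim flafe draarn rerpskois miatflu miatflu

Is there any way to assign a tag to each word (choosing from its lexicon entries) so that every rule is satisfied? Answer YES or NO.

Candidates per position — 1:rerpskois {P,C}; 2:flafe {C,P}; 3:trokirn {D}; 4:that {D}; 5:godeim {C,P}; 6:flafe {C,P}; 7:draarn {C,D}; 8:rerpskois {P,C}; 9:miatflu {C}; 10:miatflu {C}.
Rule 4 cannot be satisfied by any choice of tags from the lexicon.
So there is no consistent tagging.

NO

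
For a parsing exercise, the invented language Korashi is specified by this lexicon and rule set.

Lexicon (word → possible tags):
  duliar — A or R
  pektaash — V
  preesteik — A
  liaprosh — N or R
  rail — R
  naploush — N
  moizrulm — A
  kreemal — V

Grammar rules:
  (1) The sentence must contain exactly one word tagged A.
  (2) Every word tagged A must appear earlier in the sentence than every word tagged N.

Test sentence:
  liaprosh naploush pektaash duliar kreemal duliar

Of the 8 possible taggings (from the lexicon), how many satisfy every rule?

Candidates per position — 1:liaprosh {N,R}; 2:naploush {N}; 3:pektaash {V}; 4:duliar {A,R}; 5:kreemal {V}; 6:duliar {A,R}.
There are 8 candidate sequences in total.
Every candidate sequence violates at least one rule; no consistent tagging exists.
Count = 0.

0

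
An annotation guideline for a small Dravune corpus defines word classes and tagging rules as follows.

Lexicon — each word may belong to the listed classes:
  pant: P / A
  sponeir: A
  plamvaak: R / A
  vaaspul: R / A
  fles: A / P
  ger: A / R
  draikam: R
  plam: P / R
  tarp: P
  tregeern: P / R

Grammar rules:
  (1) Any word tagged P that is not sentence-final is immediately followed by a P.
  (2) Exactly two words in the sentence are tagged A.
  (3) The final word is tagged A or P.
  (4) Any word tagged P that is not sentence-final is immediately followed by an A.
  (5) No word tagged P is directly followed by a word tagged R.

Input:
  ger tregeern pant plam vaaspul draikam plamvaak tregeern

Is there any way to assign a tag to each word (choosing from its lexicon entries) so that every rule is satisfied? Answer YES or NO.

Candidates per position — 1:ger {A,R}; 2:tregeern {P,R}; 3:pant {P,A}; 4:plam {P,R}; 5:vaaspul {R,A}; 6:draikam {R}; 7:plamvaak {R,A}; 8:tregeern {P,R}.
One satisfying assignment: R R A R A R R P.
Checking: rule 1 ok; rule 2 ok; rule 3 ok; rule 4 ok; rule 5 ok.

YES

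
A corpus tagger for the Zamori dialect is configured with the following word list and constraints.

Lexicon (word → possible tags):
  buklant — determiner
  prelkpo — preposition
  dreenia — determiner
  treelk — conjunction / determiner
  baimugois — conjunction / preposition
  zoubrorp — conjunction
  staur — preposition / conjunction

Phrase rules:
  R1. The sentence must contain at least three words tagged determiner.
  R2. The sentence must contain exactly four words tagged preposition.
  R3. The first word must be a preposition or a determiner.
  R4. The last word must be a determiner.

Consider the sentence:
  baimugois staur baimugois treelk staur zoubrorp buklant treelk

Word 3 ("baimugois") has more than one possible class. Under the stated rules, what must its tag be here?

Candidates per position — 1:baimugois {conjunction,preposition}; 2:staur {preposition,conjunction}; 3:baimugois {conjunction,preposition}; 4:treelk {conjunction,determiner}; 5:staur {preposition,conjunction}; 6:zoubrorp {conjunction}; 7:buklant {determiner}; 8:treelk {conjunction,determiner}.
Position 1: conjunction is ruled out by rule 2; that leaves preposition.
Position 2: conjunction is ruled out by rule 2; that leaves preposition.
Position 3: conjunction is ruled out by rule 2; that leaves preposition.
Position 4: conjunction is ruled out by rule 1; that leaves determiner.
Position 5: conjunction is ruled out by rule 2; that leaves preposition.
Position 8: conjunction is ruled out by rule 1; that leaves determiner.
So the tagging must be: preposition preposition preposition determiner preposition conjunction determiner determiner.
Checking: rule 1 ok; rule 2 ok; rule 3 ok; rule 4 ok.

preposition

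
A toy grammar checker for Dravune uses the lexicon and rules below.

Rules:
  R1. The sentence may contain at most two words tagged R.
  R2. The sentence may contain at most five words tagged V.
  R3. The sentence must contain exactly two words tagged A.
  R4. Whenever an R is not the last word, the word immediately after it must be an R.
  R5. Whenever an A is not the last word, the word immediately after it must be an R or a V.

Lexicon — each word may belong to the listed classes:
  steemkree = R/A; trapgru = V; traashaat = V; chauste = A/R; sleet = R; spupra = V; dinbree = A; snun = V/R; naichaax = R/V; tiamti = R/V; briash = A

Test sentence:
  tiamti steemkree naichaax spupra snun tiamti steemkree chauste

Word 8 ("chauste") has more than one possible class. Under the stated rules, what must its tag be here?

Candidates per position — 1:tiamti {R,V}; 2:steemkree {R,A}; 3:naichaax {R,V}; 4:spupra {V}; 5:snun {V,R}; 6:tiamti {R,V}; 7:steemkree {R,A}; 8:chauste {A,R}.
Position 1: tagging it R would leave rule 4 unsatisfiable, so it must be V.
Position 2: tagging it R would leave rule 4 unsatisfiable, so it must be A.
Position 3: tagging it R would leave rule 4 unsatisfiable, so it must be V.
Position 8: the remaining choice is settled jointly with positions 5, 6, 7 — only R at position 8 is part of a tagging that satisfies every rule.
That leaves exactly one tagging: V A V V V V A R.
Verifying each rule — rule 1 satisfied; rule 2 satisfied; rule 3 satisfied; rule 4 satisfied; rule 5 satisfied.

R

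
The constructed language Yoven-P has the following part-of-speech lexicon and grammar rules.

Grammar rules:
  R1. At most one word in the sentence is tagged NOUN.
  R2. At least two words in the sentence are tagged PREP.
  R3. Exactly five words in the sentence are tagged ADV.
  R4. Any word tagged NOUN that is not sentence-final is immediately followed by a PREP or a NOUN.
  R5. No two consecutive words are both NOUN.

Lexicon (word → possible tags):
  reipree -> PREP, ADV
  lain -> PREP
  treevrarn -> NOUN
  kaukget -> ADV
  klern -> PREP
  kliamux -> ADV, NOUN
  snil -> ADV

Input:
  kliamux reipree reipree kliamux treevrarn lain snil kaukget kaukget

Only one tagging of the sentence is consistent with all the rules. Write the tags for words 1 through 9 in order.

Candidates per position — 1:kliamux {ADV,NOUN}; 2:reipree {PREP,ADV}; 3:reipree {PREP,ADV}; 4:kliamux {ADV,NOUN}; 5:treevrarn {NOUN}; 6:lain {PREP}; 7:snil {ADV}; 8:kaukget {ADV}; 9:kaukget {ADV}.
Word 1 cannot be NOUN — rule 1 would then fail for every completion. It is ADV.
Word 4 cannot be NOUN — rule 1 would then fail for every completion. It is ADV.
Word 2 cannot be ADV — rule 3 would then fail for every completion. It is PREP.
Word 3 cannot be ADV — rule 3 would then fail for every completion. It is PREP.
The only consistent sequence is: ADV PREP PREP ADV NOUN PREP ADV ADV ADV.
Check: rule 1 ok; rule 2 ok; rule 3 ok; rule 4 ok; rule 5 ok.

ADV PREP PREP ADV NOUN PREP ADV ADV ADV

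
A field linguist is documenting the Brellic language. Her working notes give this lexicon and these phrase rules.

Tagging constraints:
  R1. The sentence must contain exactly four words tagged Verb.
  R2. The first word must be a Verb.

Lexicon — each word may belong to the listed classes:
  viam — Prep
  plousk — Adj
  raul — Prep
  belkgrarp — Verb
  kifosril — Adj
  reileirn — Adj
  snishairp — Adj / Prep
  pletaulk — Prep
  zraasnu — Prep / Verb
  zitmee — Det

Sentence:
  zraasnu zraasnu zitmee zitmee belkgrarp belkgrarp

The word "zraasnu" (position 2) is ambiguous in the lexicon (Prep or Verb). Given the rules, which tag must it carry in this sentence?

Verb

Candidates per position — 1:zraasnu {Prep,Verb}; 2:zraasnu {Prep,Verb}; 3:zitmee {Det}; 4:zitmee {Det}; 5:belkgrarp {Verb}; 6:belkgrarp {Verb}.
At position 1, choosing Prep makes rule 1 impossible to satisfy; hence Verb.
At position 2, choosing Prep makes rule 1 impossible to satisfy; hence Verb.
So the tagging must be: Verb Verb Det Det Verb Verb.
Checking: rule 1 holds; rule 2 holds.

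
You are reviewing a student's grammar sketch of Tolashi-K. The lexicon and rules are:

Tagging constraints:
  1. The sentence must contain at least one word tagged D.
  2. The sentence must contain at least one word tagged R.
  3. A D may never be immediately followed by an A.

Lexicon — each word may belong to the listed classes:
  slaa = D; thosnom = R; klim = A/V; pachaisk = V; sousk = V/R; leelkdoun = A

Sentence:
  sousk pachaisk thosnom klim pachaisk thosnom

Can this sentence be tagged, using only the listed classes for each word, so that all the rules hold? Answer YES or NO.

NO

Candidates per position — 1:sousk {V,R}; 2:pachaisk {V}; 3:thosnom {R}; 4:klim {A,V}; 5:pachaisk {V}; 6:thosnom {R}.
Rule 1 cannot be satisfied by any choice of tags from the lexicon.
So there is no consistent tagging.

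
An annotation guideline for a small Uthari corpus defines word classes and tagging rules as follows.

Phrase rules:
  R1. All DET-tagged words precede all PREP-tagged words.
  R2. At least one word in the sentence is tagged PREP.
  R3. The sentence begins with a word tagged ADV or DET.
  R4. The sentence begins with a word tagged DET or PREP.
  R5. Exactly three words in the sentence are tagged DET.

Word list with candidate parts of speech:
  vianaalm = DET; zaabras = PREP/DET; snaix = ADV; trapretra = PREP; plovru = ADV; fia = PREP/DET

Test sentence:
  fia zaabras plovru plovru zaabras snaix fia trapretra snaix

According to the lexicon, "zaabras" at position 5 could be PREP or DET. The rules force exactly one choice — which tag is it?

Candidates per position — 1:fia {PREP,DET}; 2:zaabras {PREP,DET}; 3:plovru {ADV}; 4:plovru {ADV}; 5:zaabras {PREP,DET}; 6:snaix {ADV}; 7:fia {PREP,DET}; 8:trapretra {PREP}; 9:snaix {ADV}.
Word 1 cannot be PREP — rule 3 would then fail for every completion. It is DET.
Position 5: the remaining choice is settled jointly with positions 2, 7 — only DET at position 5 is part of a tagging that satisfies every rule.
The unique satisfying tagging is: DET DET ADV ADV DET ADV PREP PREP ADV.
Checking: rule 1 satisfied; rule 2 satisfied; rule 3 satisfied; rule 4 satisfied; rule 5 satisfied.

DET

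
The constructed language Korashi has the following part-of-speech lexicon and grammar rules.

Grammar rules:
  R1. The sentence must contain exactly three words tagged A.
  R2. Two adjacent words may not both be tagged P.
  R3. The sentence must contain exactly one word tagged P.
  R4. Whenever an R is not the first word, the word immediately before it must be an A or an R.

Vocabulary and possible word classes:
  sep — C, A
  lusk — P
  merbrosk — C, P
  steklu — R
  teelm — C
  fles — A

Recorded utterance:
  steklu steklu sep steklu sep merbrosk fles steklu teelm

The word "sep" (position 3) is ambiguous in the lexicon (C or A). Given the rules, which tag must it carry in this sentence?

A

Candidates per position — 1:steklu {R}; 2:steklu {R}; 3:sep {C,A}; 4:steklu {R}; 5:sep {C,A}; 6:merbrosk {C,P}; 7:fles {A}; 8:steklu {R}; 9:teelm {C}.
Position 3: C is ruled out by rule 1; that leaves A.
Position 5: C is ruled out by rule 1; that leaves A.
Position 6: C is ruled out by rule 3; that leaves P.
The only consistent sequence is: R R A R A P A R C.
Checking: rule 1 holds; rule 2 holds; rule 3 holds; rule 4 holds.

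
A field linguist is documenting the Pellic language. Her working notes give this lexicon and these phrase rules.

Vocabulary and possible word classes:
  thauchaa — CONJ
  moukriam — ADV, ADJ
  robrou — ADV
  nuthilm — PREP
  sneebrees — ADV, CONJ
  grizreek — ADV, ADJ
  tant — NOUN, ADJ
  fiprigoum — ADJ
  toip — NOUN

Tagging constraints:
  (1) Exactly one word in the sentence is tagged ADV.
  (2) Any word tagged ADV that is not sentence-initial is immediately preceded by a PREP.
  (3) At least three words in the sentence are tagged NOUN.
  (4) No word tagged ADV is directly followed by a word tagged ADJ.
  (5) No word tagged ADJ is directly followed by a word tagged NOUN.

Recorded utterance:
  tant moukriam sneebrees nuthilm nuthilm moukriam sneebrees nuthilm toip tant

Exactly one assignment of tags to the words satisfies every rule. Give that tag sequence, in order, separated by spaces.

NOUN ADJ CONJ PREP PREP ADV CONJ PREP NOUN NOUN

Candidates per position — 1:tant {NOUN,ADJ}; 2:moukriam {ADV,ADJ}; 3:sneebrees {ADV,CONJ}; 4:nuthilm {PREP}; 5:nuthilm {PREP}; 6:moukriam {ADV,ADJ}; 7:sneebrees {ADV,CONJ}; 8:nuthilm {PREP}; 9:toip {NOUN}; 10:tant {NOUN,ADJ}.
At position 1, choosing ADJ makes rule 3 impossible to satisfy; hence NOUN.
At position 2, choosing ADV makes rule 2 impossible to satisfy; hence ADJ.
At position 3, choosing ADV makes rule 2 impossible to satisfy; hence CONJ.
At position 7, choosing ADV makes rule 2 impossible to satisfy; hence CONJ.
At position 10, choosing ADJ makes rule 3 impossible to satisfy; hence NOUN.
At position 6, choosing ADJ makes rule 1 impossible to satisfy; hence ADV.
That leaves exactly one tagging: NOUN ADJ CONJ PREP PREP ADV CONJ PREP NOUN NOUN.
Check: rule 1 ok; rule 2 ok; rule 3 ok; rule 4 ok; rule 5 ok.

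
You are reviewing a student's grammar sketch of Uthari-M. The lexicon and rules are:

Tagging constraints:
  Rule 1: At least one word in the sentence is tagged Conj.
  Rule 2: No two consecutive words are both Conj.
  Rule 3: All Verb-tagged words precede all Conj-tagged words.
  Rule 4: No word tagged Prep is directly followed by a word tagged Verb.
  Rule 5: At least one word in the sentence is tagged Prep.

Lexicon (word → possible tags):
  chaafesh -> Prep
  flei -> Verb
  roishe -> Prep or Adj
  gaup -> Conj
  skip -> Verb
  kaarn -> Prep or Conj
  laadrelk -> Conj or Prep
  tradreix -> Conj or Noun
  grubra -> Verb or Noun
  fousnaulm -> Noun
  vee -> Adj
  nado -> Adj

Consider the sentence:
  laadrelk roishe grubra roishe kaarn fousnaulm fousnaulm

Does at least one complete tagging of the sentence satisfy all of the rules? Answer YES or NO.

Candidates per position — 1:laadrelk {Conj,Prep}; 2:roishe {Prep,Adj}; 3:grubra {Verb,Noun}; 4:roishe {Prep,Adj}; 5:kaarn {Prep,Conj}; 6:fousnaulm {Noun}; 7:fousnaulm {Noun}.
One satisfying assignment: Prep Adj Verb Adj Conj Noun Noun.
Verifying each rule — rule 1 holds; rule 2 holds; rule 3 holds; rule 4 holds; rule 5 holds.

YES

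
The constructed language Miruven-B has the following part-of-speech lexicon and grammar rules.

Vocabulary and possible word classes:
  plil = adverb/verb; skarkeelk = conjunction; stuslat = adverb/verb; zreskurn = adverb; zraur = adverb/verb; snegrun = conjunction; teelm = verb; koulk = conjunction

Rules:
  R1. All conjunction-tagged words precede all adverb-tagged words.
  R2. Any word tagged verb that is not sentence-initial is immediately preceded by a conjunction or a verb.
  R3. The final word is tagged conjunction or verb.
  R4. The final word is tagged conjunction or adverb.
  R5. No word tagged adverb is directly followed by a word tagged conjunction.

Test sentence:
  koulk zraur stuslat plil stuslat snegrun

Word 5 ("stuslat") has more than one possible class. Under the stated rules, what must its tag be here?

verb

Candidates per position — 1:koulk {conjunction}; 2:zraur {adverb,verb}; 3:stuslat {adverb,verb}; 4:plil {adverb,verb}; 5:stuslat {adverb,verb}; 6:snegrun {conjunction}.
Position 2: tagging it adverb would leave rule 1 unsatisfiable, so it must be verb.
Position 3: tagging it adverb would leave rule 1 unsatisfiable, so it must be verb.
Position 4: tagging it adverb would leave rule 1 unsatisfiable, so it must be verb.
Position 5: tagging it adverb would leave rule 1 unsatisfiable, so it must be verb.
The only consistent sequence is: conjunction verb verb verb verb conjunction.
Check: rule 1 holds; rule 2 holds; rule 3 holds; rule 4 holds; rule 5 holds.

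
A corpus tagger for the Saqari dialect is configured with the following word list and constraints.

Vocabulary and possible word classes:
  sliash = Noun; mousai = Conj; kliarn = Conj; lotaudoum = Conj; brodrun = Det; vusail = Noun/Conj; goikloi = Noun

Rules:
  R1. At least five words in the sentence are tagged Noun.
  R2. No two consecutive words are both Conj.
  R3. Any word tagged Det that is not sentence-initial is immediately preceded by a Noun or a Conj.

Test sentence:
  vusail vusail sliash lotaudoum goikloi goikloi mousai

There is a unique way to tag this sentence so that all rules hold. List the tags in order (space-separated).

Candidates per position — 1:vusail {Noun,Conj}; 2:vusail {Noun,Conj}; 3:sliash {Noun}; 4:lotaudoum {Conj}; 5:goikloi {Noun}; 6:goikloi {Noun}; 7:mousai {Conj}.
If word 1 were Conj, no tagging could satisfy rule 1; so word 1 is Noun.
If word 2 were Conj, no tagging could satisfy rule 1; so word 2 is Noun.
The only consistent sequence is: Noun Noun Noun Conj Noun Noun Conj.
Checking: rule 1 satisfied; rule 2 satisfied; rule 3 satisfied.

Noun Noun Noun Conj Noun Noun Conj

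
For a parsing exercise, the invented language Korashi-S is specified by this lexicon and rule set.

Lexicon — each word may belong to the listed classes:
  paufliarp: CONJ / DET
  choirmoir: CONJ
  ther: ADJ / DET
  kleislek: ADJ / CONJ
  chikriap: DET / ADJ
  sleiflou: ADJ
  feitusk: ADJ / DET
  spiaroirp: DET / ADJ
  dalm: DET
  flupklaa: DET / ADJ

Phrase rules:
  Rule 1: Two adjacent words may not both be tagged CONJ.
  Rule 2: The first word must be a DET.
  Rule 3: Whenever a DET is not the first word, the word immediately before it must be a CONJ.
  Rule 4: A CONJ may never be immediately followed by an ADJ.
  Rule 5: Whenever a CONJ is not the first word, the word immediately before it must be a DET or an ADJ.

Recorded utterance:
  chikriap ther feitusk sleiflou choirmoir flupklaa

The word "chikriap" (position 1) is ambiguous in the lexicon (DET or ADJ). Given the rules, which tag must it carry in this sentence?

Candidates per position — 1:chikriap {DET,ADJ}; 2:ther {ADJ,DET}; 3:feitusk {ADJ,DET}; 4:sleiflou {ADJ}; 5:choirmoir {CONJ}; 6:flupklaa {DET,ADJ}.
Position 1: tagging it ADJ would leave rule 2 unsatisfiable, so it must be DET.
Position 2: tagging it DET would leave rule 3 unsatisfiable, so it must be ADJ.
Position 3: tagging it DET would leave rule 3 unsatisfiable, so it must be ADJ.
Position 6: tagging it ADJ would leave rule 4 unsatisfiable, so it must be DET.
So the tagging must be: DET ADJ ADJ ADJ CONJ DET.
Rule-by-rule: rule 1 satisfied; rule 2 satisfied; rule 3 satisfied; rule 4 satisfied; rule 5 satisfied.

DET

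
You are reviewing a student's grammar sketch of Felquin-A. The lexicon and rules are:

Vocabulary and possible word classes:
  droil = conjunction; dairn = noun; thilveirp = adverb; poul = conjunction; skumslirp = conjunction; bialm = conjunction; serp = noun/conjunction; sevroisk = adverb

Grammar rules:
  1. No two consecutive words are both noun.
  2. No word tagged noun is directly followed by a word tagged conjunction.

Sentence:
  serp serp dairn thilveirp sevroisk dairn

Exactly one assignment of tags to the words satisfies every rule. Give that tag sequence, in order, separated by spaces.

conjunction conjunction noun adverb adverb noun

Candidates per position — 1:serp {noun,conjunction}; 2:serp {noun,conjunction}; 3:dairn {noun}; 4:thilveirp {adverb}; 5:sevroisk {adverb}; 6:dairn {noun}.
Word 2 cannot be noun — rule 1 would then fail for every completion. It is conjunction.
Word 1 cannot be noun — rule 2 would then fail for every completion. It is conjunction.
The only consistent sequence is: conjunction conjunction noun adverb adverb noun.
Checking: rule 1 satisfied; rule 2 satisfied.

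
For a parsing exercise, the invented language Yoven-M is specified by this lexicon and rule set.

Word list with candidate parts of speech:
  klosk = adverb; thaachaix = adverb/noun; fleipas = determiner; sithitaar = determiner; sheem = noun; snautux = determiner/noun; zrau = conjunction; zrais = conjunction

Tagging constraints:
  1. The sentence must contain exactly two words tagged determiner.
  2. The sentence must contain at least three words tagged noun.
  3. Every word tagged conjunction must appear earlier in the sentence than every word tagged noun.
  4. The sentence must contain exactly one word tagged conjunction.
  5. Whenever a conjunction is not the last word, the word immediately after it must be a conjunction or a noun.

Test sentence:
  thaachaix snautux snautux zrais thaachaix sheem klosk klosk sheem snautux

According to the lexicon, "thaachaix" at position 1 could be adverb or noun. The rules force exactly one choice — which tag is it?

Candidates per position — 1:thaachaix {adverb,noun}; 2:snautux {determiner,noun}; 3:snautux {determiner,noun}; 4:zrais {conjunction}; 5:thaachaix {adverb,noun}; 6:sheem {noun}; 7:klosk {adverb}; 8:klosk {adverb}; 9:sheem {noun}; 10:snautux {determiner,noun}.
If word 1 were noun, no tagging could satisfy rule 3; so word 1 is adverb.
If word 2 were noun, no tagging could satisfy rule 3; so word 2 is determiner.
If word 3 were noun, no tagging could satisfy rule 3; so word 3 is determiner.
If word 5 were adverb, no tagging could satisfy rule 5; so word 5 is noun.
If word 10 were determiner, no tagging could satisfy rule 1; so word 10 is noun.
The only consistent sequence is: adverb determiner determiner conjunction noun noun adverb adverb noun noun.
Verifying each rule — rule 1 ok; rule 2 ok; rule 3 ok; rule 4 ok; rule 5 ok.

adverb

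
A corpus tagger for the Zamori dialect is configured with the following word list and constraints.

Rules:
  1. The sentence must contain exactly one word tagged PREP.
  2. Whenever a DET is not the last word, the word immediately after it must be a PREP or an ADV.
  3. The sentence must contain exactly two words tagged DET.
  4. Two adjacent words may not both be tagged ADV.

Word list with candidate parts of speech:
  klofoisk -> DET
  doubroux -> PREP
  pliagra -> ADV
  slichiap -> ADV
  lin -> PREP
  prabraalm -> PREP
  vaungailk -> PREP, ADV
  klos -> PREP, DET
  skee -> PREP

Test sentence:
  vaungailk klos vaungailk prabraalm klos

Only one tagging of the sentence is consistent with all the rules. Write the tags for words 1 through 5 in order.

Candidates per position — 1:vaungailk {PREP,ADV}; 2:klos {PREP,DET}; 3:vaungailk {PREP,ADV}; 4:prabraalm {PREP}; 5:klos {PREP,DET}.
At position 1, choosing PREP makes rule 1 impossible to satisfy; hence ADV.
At position 2, choosing PREP makes rule 1 impossible to satisfy; hence DET.
At position 3, choosing PREP makes rule 1 impossible to satisfy; hence ADV.
At position 5, choosing PREP makes rule 1 impossible to satisfy; hence DET.
The only consistent sequence is: ADV DET ADV PREP DET.
Verifying each rule — rule 1 ok; rule 2 ok; rule 3 ok; rule 4 ok.

ADV DET ADV PREP DET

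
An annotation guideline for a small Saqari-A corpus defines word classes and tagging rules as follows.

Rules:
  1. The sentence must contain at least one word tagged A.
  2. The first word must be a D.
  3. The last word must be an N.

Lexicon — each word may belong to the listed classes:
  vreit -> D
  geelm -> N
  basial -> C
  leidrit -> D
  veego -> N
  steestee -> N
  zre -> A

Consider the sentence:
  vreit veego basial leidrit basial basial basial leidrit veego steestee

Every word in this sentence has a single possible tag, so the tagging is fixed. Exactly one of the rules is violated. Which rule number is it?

1

Fixed tagging: D N C D C C C D N N.
Applying the rules: R1 fail, R2 pass, R3 pass.
Only rule 1 fails.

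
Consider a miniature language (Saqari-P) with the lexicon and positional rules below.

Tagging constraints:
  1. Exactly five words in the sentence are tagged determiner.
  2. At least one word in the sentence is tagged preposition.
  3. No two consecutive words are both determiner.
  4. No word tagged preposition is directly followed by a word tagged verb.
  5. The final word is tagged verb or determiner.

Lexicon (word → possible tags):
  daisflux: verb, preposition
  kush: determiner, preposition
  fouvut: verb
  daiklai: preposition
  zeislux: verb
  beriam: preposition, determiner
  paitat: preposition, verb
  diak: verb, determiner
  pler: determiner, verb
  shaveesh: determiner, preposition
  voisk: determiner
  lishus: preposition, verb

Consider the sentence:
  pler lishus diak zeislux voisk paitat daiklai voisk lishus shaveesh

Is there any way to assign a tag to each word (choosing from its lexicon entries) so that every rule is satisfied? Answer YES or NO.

Candidates per position — 1:pler {determiner,verb}; 2:lishus {preposition,verb}; 3:diak {verb,determiner}; 4:zeislux {verb}; 5:voisk {determiner}; 6:paitat {preposition,verb}; 7:daiklai {preposition}; 8:voisk {determiner}; 9:lishus {preposition,verb}; 10:shaveesh {determiner,preposition}.
One satisfying assignment: determiner preposition determiner verb determiner preposition preposition determiner preposition determiner.
Check: rule 1 satisfied; rule 2 satisfied; rule 3 satisfied; rule 4 satisfied; rule 5 satisfied.

YES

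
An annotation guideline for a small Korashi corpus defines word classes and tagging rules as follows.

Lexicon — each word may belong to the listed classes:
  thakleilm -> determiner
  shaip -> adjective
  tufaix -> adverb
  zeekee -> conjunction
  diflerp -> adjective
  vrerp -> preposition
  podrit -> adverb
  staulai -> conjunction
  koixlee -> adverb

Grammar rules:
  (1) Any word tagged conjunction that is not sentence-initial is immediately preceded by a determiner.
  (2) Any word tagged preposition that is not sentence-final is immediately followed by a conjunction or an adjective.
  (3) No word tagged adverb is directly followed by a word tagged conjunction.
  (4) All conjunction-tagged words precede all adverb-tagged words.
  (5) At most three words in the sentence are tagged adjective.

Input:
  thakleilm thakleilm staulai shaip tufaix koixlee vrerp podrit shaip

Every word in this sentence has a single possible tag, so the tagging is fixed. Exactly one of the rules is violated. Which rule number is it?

2

Fixed tagging: determiner determiner conjunction adjective adverb adverb preposition adverb adjective.
Rule check: R1 pass, R2 fail, R3 pass, R4 pass, R5 pass.
Only rule 2 fails.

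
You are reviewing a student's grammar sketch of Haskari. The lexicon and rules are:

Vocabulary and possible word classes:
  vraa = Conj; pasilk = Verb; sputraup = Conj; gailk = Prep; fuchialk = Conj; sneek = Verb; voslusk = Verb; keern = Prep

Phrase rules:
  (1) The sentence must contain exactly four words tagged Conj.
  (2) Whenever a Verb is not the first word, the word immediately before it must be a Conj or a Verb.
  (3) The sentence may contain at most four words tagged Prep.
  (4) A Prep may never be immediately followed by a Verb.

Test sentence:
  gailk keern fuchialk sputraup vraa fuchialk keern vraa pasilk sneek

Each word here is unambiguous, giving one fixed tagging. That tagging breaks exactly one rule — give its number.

Fixed tagging: Prep Prep Conj Conj Conj Conj Prep Conj Verb Verb.
Rule check: R1 fails, R2 ok, R3 ok, R4 ok.
Only rule 1 fails.

1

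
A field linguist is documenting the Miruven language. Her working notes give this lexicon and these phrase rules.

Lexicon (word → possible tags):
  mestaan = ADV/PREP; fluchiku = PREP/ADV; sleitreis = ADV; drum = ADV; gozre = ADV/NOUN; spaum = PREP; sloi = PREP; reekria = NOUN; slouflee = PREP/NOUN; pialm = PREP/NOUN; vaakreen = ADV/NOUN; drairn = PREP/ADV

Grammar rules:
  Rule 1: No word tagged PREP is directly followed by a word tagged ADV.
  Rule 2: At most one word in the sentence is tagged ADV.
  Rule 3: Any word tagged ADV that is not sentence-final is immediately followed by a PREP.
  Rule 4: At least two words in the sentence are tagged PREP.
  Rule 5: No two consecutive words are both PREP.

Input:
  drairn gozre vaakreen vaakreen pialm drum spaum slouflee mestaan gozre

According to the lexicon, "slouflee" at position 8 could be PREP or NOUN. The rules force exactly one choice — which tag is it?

NOUN

Candidates per position — 1:drairn {PREP,ADV}; 2:gozre {ADV,NOUN}; 3:vaakreen {ADV,NOUN}; 4:vaakreen {ADV,NOUN}; 5:pialm {PREP,NOUN}; 6:drum {ADV}; 7:spaum {PREP}; 8:slouflee {PREP,NOUN}; 9:mestaan {ADV,PREP}; 10:gozre {ADV,NOUN}.
If word 1 were ADV, no tagging could satisfy rule 2; so word 1 is PREP.
If word 2 were ADV, no tagging could satisfy rule 1; so word 2 is NOUN.
If word 3 were ADV, no tagging could satisfy rule 2; so word 3 is NOUN.
If word 4 were ADV, no tagging could satisfy rule 2; so word 4 is NOUN.
If word 5 were PREP, no tagging could satisfy rule 1; so word 5 is NOUN.
If word 8 were PREP, no tagging could satisfy rule 5; so word 8 is NOUN.
If word 9 were ADV, no tagging could satisfy rule 2; so word 9 is PREP.
If word 10 were ADV, no tagging could satisfy rule 1; so word 10 is NOUN.
The only consistent sequence is: PREP NOUN NOUN NOUN NOUN ADV PREP NOUN PREP NOUN.
Verifying each rule — rule 1 ✓; rule 2 ✓; rule 3 ✓; rule 4 ✓; rule 5 ✓.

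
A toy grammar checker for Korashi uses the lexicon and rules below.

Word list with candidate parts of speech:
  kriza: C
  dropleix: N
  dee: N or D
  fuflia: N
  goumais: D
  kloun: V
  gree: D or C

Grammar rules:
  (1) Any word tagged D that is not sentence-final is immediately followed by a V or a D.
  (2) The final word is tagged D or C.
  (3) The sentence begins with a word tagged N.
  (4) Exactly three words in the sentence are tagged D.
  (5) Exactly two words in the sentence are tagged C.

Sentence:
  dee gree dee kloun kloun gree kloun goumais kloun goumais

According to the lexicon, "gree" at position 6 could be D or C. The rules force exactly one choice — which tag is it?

Candidates per position — 1:dee {N,D}; 2:gree {D,C}; 3:dee {N,D}; 4:kloun {V}; 5:kloun {V}; 6:gree {D,C}; 7:kloun {V}; 8:goumais {D}; 9:kloun {V}; 10:goumais {D}.
Position 1: D is ruled out by rule 3; that leaves N.
Position 2: D is ruled out by rule 5; that leaves C.
Position 6: D is ruled out by rule 5; that leaves C.
Position 3: N is ruled out by rule 4; that leaves D.
The only consistent sequence is: N C D V V C V D V D.
Check: rule 1 ✓; rule 2 ✓; rule 3 ✓; rule 4 ✓; rule 5 ✓.

C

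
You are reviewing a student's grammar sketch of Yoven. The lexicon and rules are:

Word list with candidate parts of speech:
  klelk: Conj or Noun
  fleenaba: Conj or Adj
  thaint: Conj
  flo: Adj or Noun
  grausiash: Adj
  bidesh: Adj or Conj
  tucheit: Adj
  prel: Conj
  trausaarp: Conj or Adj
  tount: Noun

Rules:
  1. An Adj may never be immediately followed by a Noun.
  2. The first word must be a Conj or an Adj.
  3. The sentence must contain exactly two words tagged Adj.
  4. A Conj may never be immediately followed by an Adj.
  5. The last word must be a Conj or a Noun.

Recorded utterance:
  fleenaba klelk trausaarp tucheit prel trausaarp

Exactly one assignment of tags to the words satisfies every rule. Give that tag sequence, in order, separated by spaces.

Candidates per position — 1:fleenaba {Conj,Adj}; 2:klelk {Conj,Noun}; 3:trausaarp {Conj,Adj}; 4:tucheit {Adj}; 5:prel {Conj}; 6:trausaarp {Conj,Adj}.
Word 2 cannot be Conj — rule 4 would then fail for every completion. It is Noun.
Word 3 cannot be Conj — rule 4 would then fail for every completion. It is Adj.
Word 6 cannot be Adj — rule 3 would then fail for every completion. It is Conj.
Word 1 cannot be Adj — rule 1 would then fail for every completion. It is Conj.
That leaves exactly one tagging: Conj Noun Adj Adj Conj Conj.
Checking: rule 1 ✓; rule 2 ✓; rule 3 ✓; rule 4 ✓; rule 5 ✓.

Conj Noun Adj Adj Conj Conj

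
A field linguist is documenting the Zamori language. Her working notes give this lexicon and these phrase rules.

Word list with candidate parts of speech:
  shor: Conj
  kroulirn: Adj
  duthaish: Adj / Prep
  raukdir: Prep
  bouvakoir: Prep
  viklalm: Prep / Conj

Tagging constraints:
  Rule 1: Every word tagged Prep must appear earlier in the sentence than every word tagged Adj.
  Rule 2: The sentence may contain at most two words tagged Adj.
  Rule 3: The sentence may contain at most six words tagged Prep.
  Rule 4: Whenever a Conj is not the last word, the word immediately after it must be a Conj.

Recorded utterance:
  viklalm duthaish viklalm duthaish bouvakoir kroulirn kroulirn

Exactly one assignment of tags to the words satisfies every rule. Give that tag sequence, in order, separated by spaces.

Prep Prep Prep Prep Prep Adj Adj

Candidates per position — 1:viklalm {Prep,Conj}; 2:duthaish {Adj,Prep}; 3:viklalm {Prep,Conj}; 4:duthaish {Adj,Prep}; 5:bouvakoir {Prep}; 6:kroulirn {Adj}; 7:kroulirn {Adj}.
Word 1 cannot be Conj — rule 4 would then fail for every completion. It is Prep.
Word 2 cannot be Adj — rule 1 would then fail for every completion. It is Prep.
Word 3 cannot be Conj — rule 4 would then fail for every completion. It is Prep.
Word 4 cannot be Adj — rule 1 would then fail for every completion. It is Prep.
So the tagging must be: Prep Prep Prep Prep Prep Adj Adj.
Check: rule 1 ok; rule 2 ok; rule 3 ok; rule 4 ok.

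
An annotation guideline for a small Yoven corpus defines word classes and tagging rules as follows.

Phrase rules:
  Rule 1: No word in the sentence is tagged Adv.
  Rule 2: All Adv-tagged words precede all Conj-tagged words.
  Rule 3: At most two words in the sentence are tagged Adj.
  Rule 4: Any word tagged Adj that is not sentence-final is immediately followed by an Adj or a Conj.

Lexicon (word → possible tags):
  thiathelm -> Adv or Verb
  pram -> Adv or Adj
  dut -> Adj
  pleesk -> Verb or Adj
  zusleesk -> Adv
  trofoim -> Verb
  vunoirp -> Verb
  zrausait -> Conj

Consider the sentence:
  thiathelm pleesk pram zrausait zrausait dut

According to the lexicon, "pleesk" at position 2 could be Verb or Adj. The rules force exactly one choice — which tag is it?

Verb

Candidates per position — 1:thiathelm {Adv,Verb}; 2:pleesk {Verb,Adj}; 3:pram {Adv,Adj}; 4:zrausait {Conj}; 5:zrausait {Conj}; 6:dut {Adj}.
If word 1 were Adv, no tagging could satisfy rule 1; so word 1 is Verb.
If word 3 were Adv, no tagging could satisfy rule 1; so word 3 is Adj.
If word 2 were Adj, no tagging could satisfy rule 3; so word 2 is Verb.
So the tagging must be: Verb Verb Adj Conj Conj Adj.
Rule-by-rule: rule 1 ok; rule 2 ok; rule 3 ok; rule 4 ok.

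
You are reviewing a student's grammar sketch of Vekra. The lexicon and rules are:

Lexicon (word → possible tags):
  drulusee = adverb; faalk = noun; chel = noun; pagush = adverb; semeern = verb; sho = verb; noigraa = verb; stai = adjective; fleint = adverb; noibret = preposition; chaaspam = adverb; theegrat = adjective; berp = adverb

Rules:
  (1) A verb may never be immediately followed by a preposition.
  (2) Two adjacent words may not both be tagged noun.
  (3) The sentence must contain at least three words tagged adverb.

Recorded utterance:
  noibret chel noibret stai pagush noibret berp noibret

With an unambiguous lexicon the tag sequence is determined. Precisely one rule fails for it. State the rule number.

3

Fixed tagging: preposition noun preposition adjective adverb preposition adverb preposition.
Applying the rules: R1 holds, R2 holds, R3 violated.
Only rule 3 fails.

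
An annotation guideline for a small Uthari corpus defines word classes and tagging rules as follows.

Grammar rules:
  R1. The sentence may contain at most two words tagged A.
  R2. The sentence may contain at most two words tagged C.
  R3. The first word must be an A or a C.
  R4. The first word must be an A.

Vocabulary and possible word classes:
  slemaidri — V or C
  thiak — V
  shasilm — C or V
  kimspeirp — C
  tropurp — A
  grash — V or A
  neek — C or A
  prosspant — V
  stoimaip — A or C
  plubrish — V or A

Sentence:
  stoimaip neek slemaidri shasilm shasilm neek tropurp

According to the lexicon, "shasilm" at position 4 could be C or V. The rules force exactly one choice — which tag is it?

V

Candidates per position — 1:stoimaip {A,C}; 2:neek {C,A}; 3:slemaidri {V,C}; 4:shasilm {C,V}; 5:shasilm {C,V}; 6:neek {C,A}; 7:tropurp {A}.
If word 1 were C, no tagging could satisfy rule 4; so word 1 is A.
If word 2 were A, no tagging could satisfy rule 1; so word 2 is C.
If word 6 were A, no tagging could satisfy rule 1; so word 6 is C.
If word 3 were C, no tagging could satisfy rule 2; so word 3 is V.
If word 4 were C, no tagging could satisfy rule 2; so word 4 is V.
If word 5 were C, no tagging could satisfy rule 2; so word 5 is V.
The unique satisfying tagging is: A C V V V C A.
Verifying each rule — rule 1 satisfied; rule 2 satisfied; rule 3 satisfied; rule 4 satisfied.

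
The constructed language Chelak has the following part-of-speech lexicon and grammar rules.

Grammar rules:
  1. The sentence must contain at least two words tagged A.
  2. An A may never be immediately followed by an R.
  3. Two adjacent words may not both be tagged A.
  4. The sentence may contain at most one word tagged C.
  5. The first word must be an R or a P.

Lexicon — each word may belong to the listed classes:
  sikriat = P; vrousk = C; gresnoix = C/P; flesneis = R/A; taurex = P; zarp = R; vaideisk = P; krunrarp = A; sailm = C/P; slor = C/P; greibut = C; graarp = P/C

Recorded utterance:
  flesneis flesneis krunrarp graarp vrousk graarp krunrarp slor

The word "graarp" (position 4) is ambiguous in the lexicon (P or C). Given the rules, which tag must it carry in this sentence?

P

Candidates per position — 1:flesneis {R,A}; 2:flesneis {R,A}; 3:krunrarp {A}; 4:graarp {P,C}; 5:vrousk {C}; 6:graarp {P,C}; 7:krunrarp {A}; 8:slor {C,P}.
At position 1, choosing A makes rule 5 impossible to satisfy; hence R.
At position 2, choosing A makes rule 3 impossible to satisfy; hence R.
At position 4, choosing C makes rule 4 impossible to satisfy; hence P.
At position 6, choosing C makes rule 4 impossible to satisfy; hence P.
At position 8, choosing C makes rule 4 impossible to satisfy; hence P.
The unique satisfying tagging is: R R A P C P A P.
Verifying each rule — rule 1 ok; rule 2 ok; rule 3 ok; rule 4 ok; rule 5 ok.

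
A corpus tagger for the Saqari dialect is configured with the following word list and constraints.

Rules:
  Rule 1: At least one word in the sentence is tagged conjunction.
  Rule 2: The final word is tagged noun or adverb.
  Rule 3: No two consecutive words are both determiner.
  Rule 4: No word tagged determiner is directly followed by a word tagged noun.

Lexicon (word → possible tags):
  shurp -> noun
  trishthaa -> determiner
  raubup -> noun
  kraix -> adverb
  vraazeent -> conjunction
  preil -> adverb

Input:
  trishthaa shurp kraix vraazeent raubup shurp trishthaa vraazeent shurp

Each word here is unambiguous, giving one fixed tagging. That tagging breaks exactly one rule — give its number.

Fixed tagging: determiner noun adverb conjunction noun noun determiner conjunction noun.
Applying the rules: R1 pass, R2 pass, R3 pass, R4 fail.
Only rule 4 fails.

4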